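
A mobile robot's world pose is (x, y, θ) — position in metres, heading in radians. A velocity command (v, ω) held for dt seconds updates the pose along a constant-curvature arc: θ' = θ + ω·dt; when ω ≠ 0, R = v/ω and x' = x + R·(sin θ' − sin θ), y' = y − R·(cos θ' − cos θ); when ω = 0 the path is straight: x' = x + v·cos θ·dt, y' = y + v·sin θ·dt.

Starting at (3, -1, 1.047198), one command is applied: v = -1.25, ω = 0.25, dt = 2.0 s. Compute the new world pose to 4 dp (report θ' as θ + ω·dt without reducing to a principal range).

(2.3315, -3.3820, 1.5472)

θ' = 1.0472 + 0.25·2.0 = 1.5472
R = v/ω = -1.25/0.25 = -5.0000
x' = 3 + -5.0000·(sin 1.5472 − sin 1.0472) = 2.3315
y' = -1 − -5.0000·(cos 1.5472 − cos 1.0472) = -3.3820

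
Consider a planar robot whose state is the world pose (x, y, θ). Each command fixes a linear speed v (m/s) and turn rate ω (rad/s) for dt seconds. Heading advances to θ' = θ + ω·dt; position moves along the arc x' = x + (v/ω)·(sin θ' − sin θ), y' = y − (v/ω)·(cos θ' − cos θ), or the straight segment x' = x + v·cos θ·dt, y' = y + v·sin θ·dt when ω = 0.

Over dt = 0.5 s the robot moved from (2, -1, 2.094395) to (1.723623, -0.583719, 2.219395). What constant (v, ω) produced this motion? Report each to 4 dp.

v = 1.0000, ω = 0.2500

Δθ = 2.219395 − 2.094395 = 0.125000
ω = Δθ/dt = 0.125000/0.5 = 0.2500
R = −Δy/(cos θ' − cos θ) = 4.0000
v = R·ω = 4.0000·0.2500 = 1.0000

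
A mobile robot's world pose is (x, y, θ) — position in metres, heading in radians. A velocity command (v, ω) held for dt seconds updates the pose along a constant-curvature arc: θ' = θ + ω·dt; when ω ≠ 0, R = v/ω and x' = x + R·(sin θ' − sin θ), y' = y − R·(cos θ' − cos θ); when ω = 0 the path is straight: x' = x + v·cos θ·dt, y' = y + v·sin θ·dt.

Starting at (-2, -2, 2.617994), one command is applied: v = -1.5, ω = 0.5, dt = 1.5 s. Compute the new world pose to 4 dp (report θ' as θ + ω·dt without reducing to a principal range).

(0.1734, -2.3254, 3.3680)

θ' = 2.6180 + 0.5·1.5 = 3.3680
R = v/ω = -1.5/0.5 = -3.0000
x' = -2 + -3.0000·(sin 3.3680 − sin 2.6180) = 0.1734
y' = -2 − -3.0000·(cos 3.3680 − cos 2.6180) = -2.3254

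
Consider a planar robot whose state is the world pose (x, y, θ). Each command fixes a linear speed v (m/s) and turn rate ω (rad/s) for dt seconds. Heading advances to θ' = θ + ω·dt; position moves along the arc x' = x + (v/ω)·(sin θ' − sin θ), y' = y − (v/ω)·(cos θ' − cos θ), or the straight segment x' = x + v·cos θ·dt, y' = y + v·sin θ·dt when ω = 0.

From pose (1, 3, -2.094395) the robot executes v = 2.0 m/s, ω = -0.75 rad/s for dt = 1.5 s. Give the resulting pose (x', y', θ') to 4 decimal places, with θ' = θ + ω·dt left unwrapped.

(-1.5167, 1.6747, -3.2194)

θ' = -2.0944 + -0.75·1.5 = -3.2194
R = v/ω = 2.0/-0.75 = -2.6667
x' = 1 + -2.6667·(sin -3.2194 − sin -2.0944) = -1.5167
y' = 3 − -2.6667·(cos -3.2194 − cos -2.0944) = 1.6747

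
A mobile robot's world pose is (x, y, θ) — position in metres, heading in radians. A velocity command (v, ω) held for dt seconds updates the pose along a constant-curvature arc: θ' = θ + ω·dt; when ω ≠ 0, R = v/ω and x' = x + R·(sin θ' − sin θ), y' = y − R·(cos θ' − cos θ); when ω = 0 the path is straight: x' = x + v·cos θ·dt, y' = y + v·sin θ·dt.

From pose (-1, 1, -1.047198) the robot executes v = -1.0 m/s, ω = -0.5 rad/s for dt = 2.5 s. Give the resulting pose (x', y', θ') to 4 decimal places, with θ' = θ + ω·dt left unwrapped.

(-0.7631, 3.3284, -2.2972)

θ' = -1.0472 + -0.5·2.5 = -2.2972
R = v/ω = -1.0/-0.5 = 2.0000
x' = -1 + 2.0000·(sin -2.2972 − sin -1.0472) = -0.7631
y' = 1 − 2.0000·(cos -2.2972 − cos -1.0472) = 3.3284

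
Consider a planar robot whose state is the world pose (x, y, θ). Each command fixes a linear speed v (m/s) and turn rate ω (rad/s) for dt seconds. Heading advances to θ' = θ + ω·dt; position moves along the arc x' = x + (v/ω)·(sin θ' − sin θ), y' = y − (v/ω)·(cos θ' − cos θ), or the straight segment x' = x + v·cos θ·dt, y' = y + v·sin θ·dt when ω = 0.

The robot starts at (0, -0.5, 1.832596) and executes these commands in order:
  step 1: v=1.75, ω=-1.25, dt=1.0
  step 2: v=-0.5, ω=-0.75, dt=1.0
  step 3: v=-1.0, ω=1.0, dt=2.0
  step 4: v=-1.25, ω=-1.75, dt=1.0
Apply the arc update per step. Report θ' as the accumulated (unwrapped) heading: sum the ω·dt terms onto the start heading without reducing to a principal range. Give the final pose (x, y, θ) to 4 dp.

(-1.6594, -1.2108, 0.0826)

step 1: θ'=0.5826 (R=-1.4000) → pose (0.5820, 1.0314, 0.5826)
step 2: θ'=-0.1674 (R=0.6667) → pose (0.1041, 0.9307, -0.1674)
step 3: θ'=1.8326 (R=-1.0000) → pose (-1.0284, -0.3141, 1.8326)
step 4: θ'=0.0826 (R=0.7143) → pose (-1.6594, -1.2108, 0.0826)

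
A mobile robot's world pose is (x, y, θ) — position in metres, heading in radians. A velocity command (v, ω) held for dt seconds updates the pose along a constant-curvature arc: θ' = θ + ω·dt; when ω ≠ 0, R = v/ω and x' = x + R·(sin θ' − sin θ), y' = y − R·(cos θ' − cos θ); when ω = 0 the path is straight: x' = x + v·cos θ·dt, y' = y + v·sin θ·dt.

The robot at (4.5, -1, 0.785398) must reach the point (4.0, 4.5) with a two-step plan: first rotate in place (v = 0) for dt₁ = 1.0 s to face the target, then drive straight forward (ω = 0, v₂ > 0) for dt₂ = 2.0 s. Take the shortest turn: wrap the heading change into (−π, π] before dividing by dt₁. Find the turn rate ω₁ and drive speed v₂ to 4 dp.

heading to target = atan2(4.5−-1, 4−4.5) = 1.6615
Δθ = wrap(1.6615 − 0.7854) = 0.8761; ω₁ = Δθ/dt₁ = 0.8761
distance = √((4−4.5)² + (4.5−-1)²) = 5.5227; v₂ = distance/dt₂ = 2.7613

ω₁ = 0.8761, v₂ = 2.7613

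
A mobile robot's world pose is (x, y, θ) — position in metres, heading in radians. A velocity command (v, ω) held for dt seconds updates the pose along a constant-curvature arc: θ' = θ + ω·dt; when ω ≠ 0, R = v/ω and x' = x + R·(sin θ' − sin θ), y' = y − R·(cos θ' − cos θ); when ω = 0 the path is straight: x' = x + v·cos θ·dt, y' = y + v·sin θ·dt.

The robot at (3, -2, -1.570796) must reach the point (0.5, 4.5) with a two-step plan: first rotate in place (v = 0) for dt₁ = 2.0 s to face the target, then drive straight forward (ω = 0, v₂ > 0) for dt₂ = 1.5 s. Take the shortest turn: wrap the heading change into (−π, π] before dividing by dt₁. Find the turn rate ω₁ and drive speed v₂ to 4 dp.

ω₁ = -1.3872, v₂ = 4.6428

heading to target = atan2(4.5−-2, 0.5−3) = 1.9380
Δθ = wrap(1.9380 − -1.5708) = -2.7744; ω₁ = Δθ/dt₁ = -1.3872
distance = √((0.5−3)² + (4.5−-2)²) = 6.9642; v₂ = distance/dt₂ = 4.6428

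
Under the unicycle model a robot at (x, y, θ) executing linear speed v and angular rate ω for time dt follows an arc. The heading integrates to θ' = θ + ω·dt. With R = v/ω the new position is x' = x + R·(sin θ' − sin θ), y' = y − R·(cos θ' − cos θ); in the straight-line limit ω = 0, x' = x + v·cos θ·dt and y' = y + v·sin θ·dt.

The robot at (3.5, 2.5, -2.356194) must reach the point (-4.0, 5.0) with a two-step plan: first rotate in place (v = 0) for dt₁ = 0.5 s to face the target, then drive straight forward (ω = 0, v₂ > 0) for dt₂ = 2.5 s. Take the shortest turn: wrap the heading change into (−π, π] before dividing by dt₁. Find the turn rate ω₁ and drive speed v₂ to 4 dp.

ω₁ = -2.2143, v₂ = 3.1623

heading to target = atan2(5−2.5, -4−3.5) = 2.8198
Δθ = wrap(2.8198 − -2.3562) = -1.1071; ω₁ = Δθ/dt₁ = -2.2143
distance = √((-4−3.5)² + (5−2.5)²) = 7.9057; v₂ = distance/dt₂ = 3.1623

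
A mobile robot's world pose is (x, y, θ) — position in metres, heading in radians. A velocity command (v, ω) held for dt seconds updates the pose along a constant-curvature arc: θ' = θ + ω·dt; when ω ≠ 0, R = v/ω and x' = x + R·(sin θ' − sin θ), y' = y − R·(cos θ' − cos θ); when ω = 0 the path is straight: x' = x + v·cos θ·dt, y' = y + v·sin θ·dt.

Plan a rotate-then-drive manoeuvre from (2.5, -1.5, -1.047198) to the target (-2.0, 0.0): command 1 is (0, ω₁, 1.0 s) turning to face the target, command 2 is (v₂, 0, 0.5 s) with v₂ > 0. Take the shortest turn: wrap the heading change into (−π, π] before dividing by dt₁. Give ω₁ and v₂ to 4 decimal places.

heading to target = atan2(0−-1.5, -2−2.5) = 2.8198
Δθ = wrap(2.8198 − -1.0472) = -2.4161; ω₁ = Δθ/dt₁ = -2.4161
distance = √((-2−2.5)² + (0−-1.5)²) = 4.7434; v₂ = distance/dt₂ = 9.4868

ω₁ = -2.4161, v₂ = 9.4868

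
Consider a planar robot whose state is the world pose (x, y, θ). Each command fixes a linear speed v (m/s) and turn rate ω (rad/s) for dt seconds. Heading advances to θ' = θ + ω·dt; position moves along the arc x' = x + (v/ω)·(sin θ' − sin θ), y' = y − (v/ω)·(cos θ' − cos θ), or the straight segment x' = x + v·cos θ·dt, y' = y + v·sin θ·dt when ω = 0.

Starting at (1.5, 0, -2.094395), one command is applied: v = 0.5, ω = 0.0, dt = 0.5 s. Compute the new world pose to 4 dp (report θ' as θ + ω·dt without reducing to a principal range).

θ' = -2.0944 + 0.0·0.5 = -2.0944
ω = 0 → straight: x' = 1.5 + 0.5·cos(-2.0944)·0.5 = 1.3750
y' = 0 + 0.5·sin(-2.0944)·0.5 = -0.2165

(1.3750, -0.2165, -2.0944)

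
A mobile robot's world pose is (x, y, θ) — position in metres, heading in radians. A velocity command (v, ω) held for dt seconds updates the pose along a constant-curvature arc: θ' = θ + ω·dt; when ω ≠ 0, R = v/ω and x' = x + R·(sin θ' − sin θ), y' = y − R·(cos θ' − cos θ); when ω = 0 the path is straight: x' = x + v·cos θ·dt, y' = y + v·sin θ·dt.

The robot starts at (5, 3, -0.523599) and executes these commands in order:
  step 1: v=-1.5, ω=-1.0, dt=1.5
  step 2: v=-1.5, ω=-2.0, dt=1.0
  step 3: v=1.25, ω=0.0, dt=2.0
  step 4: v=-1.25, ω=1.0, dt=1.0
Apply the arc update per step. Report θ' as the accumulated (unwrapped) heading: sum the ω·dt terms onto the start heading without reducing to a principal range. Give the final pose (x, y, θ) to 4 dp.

step 1: θ'=-2.0236 (R=1.5000) → pose (4.4012, 4.9553, -2.0236)
step 2: θ'=-4.0236 (R=0.7500) → pose (5.6546, 5.1039, -4.0236)
step 3: θ'=-4.0236 (straight) → pose (4.0656, 7.0339, -4.0236)
step 4: θ'=-3.0236 (R=-1.2500) → pose (5.1778, 6.5871, -3.0236)

(5.1778, 6.5871, -3.0236)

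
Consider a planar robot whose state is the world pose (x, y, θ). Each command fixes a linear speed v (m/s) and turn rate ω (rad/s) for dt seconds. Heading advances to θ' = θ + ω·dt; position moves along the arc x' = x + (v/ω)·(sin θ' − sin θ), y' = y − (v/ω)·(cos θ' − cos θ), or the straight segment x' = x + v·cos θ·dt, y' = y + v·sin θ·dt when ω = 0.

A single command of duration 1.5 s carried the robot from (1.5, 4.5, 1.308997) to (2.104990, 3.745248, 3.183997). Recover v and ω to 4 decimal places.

v = -0.7500, ω = 1.2500

Δθ = 3.183997 − 1.308997 = 1.875000
ω = Δθ/dt = 1.875000/1.5 = 1.2500
R = −Δy/(cos θ' − cos θ) = -0.6000
v = R·ω = -0.6000·1.2500 = -0.7500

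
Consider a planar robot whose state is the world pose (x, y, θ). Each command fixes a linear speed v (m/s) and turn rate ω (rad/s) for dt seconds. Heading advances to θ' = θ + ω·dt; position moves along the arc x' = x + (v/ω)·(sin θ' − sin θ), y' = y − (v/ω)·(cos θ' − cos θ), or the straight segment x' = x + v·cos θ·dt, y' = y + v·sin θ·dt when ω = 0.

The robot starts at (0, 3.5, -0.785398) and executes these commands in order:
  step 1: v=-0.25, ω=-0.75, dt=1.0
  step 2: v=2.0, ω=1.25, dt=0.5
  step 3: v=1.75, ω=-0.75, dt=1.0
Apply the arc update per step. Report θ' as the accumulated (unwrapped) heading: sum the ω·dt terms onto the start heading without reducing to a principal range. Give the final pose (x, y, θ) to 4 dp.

(0.7192, 1.1589, -1.6604)

step 1: θ'=-1.5354 (R=0.3333) → pose (-0.0974, 3.7239, -1.5354)
step 2: θ'=-0.9104 (R=1.6000) → pose (0.2380, 2.7990, -0.9104)
step 3: θ'=-1.6604 (R=-2.3333) → pose (0.7192, 1.1589, -1.6604)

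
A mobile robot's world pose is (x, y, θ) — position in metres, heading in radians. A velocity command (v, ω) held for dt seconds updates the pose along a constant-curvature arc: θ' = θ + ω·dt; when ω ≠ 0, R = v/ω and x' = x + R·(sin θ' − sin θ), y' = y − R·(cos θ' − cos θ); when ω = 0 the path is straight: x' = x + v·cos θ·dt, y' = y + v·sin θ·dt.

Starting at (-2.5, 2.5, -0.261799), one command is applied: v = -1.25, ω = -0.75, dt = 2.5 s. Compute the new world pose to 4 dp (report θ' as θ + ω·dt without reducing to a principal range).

θ' = -0.2618 + -0.75·2.5 = -2.1368
R = v/ω = -1.25/-0.75 = 1.6667
x' = -2.5 + 1.6667·(sin -2.1368 − sin -0.2618) = -3.4754
y' = 2.5 − 1.6667·(cos -2.1368 − cos -0.2618) = 5.0036

(-3.4754, 5.0036, -2.1368)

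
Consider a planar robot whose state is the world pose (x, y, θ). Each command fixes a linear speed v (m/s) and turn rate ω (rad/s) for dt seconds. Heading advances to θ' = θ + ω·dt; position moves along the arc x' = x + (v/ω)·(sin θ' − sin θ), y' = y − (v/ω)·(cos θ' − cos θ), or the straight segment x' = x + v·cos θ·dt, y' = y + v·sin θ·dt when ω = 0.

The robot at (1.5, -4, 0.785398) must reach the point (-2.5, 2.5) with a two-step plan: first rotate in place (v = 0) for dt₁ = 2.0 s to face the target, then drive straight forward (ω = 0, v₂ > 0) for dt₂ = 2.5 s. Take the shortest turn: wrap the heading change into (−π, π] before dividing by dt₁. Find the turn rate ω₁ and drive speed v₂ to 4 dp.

heading to target = atan2(2.5−-4, -2.5−1.5) = 2.1225
Δθ = wrap(2.1225 − 0.7854) = 1.3371; ω₁ = Δθ/dt₁ = 0.6685
distance = √((-2.5−1.5)² + (2.5−-4)²) = 7.6322; v₂ = distance/dt₂ = 3.0529

ω₁ = 0.6685, v₂ = 3.0529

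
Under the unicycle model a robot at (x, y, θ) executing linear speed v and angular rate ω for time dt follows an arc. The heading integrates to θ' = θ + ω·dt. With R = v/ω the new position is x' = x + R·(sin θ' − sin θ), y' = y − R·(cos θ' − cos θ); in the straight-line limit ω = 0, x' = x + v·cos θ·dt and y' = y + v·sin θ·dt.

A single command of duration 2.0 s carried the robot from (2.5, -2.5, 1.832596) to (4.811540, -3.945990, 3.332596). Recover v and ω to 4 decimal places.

v = -1.5000, ω = 0.7500

Δθ = 3.332596 − 1.832596 = 1.500000
ω = Δθ/dt = 1.500000/2.0 = 0.7500
R = Δx/(sin θ' − sin θ) = -2.0000
v = R·ω = -2.0000·0.7500 = -1.5000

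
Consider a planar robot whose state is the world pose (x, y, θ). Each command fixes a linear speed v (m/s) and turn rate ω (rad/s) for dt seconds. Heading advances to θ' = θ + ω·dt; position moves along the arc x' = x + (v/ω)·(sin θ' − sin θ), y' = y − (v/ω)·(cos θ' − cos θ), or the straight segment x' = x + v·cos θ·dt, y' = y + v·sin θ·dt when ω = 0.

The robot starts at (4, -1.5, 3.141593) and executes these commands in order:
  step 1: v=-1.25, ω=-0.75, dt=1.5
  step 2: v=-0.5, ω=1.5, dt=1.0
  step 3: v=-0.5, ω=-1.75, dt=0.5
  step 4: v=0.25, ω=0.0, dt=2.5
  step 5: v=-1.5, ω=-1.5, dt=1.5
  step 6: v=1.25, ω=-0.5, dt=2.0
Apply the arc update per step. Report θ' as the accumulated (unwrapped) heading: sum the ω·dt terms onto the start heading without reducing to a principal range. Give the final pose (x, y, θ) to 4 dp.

step 1: θ'=2.0166 (R=1.6667) → pose (5.5038, -2.4480, 2.0166)
step 2: θ'=3.5166 (R=-0.3333) → pose (5.9266, -2.6145, 3.5166)
step 3: θ'=2.6416 (R=0.2857) → pose (6.1683, -2.6296, 2.6416)
step 4: θ'=2.6416 (straight) → pose (5.6198, -2.3300, 2.6416)
step 5: θ'=0.3916 (R=1.0000) → pose (5.5220, -4.1318, 0.3916)
step 6: θ'=-0.6084 (R=-2.5000) → pose (7.9051, -4.3912, -0.6084)

(7.9051, -4.3912, -0.6084)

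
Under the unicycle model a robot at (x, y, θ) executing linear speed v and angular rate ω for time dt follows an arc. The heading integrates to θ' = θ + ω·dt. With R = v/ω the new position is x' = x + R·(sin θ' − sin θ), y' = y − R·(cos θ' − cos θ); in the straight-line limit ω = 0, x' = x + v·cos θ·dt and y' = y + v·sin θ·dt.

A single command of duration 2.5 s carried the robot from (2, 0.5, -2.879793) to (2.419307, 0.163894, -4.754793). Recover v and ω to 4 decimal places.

v = -0.2500, ω = -0.7500

Δθ = -4.754793 − -2.879793 = -1.875000
ω = Δθ/dt = -1.875000/2.5 = -0.7500
R = Δx/(sin θ' − sin θ) = 0.3333
v = R·ω = 0.3333·-0.7500 = -0.2500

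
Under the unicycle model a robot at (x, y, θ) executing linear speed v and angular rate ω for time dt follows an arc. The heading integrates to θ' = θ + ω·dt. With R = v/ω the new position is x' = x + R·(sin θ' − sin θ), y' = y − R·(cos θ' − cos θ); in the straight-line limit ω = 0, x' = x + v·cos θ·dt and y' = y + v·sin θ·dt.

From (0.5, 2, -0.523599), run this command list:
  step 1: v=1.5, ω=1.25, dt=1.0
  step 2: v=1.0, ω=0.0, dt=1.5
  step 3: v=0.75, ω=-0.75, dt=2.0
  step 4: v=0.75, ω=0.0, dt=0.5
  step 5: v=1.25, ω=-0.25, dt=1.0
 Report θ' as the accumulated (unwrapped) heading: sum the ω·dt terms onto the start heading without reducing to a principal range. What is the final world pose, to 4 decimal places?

step 1: θ'=0.7264 (R=1.2000) → pose (1.8970, 2.1421, 0.7264)
step 2: θ'=0.7264 (straight) → pose (3.0184, 3.1384, 0.7264)
step 3: θ'=-0.7736 (R=-1.0000) → pose (4.3813, 3.1063, -0.7736)
step 4: θ'=-0.7736 (straight) → pose (4.6495, 2.8442, -0.7736)
step 5: θ'=-1.0236 (R=-5.0000) → pose (5.4259, 1.8687, -1.0236)

(5.4259, 1.8687, -1.0236)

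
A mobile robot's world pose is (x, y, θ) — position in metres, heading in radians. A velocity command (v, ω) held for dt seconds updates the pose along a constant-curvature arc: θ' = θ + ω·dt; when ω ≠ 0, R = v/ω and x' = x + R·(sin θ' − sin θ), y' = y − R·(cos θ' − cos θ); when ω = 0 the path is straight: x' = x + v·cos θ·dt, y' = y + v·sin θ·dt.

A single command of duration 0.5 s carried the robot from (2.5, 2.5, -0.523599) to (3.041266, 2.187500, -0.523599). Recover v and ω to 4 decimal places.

v = 1.2500, ω = 0.0000

Δθ = -0.523599 − -0.523599 = 0.000000
ω = Δθ/dt = 0.000000/0.5 = 0.0000
ω = 0 → v = (Δx·cos θ + Δy·sin θ)/dt = 1.2500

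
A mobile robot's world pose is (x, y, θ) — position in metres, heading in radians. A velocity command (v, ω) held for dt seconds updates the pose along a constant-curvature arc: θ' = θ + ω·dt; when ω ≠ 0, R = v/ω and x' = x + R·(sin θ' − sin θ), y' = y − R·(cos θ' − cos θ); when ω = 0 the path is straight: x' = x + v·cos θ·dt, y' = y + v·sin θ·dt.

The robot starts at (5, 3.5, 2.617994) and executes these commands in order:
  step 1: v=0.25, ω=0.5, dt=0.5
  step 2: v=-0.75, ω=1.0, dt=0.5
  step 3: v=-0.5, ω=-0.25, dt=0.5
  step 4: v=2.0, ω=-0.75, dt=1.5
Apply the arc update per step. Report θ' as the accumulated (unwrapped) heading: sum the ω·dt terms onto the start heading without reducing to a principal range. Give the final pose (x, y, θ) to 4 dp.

(2.9554, 4.8459, 2.1180)

step 1: θ'=2.8680 (R=0.5000) → pose (4.8851, 3.5484, 2.8680)
step 2: θ'=3.3680 (R=-0.7500) → pose (5.2561, 3.5396, 3.3680)
step 3: θ'=3.2430 (R=2.0000) → pose (5.5026, 3.5804, 3.2430)
step 4: θ'=2.1180 (R=-2.6667) → pose (2.9554, 4.8459, 2.1180)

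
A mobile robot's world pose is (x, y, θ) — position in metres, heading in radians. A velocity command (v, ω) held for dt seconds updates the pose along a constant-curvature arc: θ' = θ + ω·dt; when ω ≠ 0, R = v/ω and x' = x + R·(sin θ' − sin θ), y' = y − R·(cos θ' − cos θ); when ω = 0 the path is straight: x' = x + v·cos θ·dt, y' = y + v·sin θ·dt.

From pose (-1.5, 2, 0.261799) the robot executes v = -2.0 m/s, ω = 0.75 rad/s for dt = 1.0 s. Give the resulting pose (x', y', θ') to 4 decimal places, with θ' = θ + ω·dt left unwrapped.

θ' = 0.2618 + 0.75·1.0 = 1.0118
R = v/ω = -2.0/0.75 = -2.6667
x' = -1.5 + -2.6667·(sin 1.0118 − sin 0.2618) = -3.0706
y' = 2 − -2.6667·(cos 1.0118 − cos 0.2618) = 0.8384

(-3.0706, 0.8384, 1.0118)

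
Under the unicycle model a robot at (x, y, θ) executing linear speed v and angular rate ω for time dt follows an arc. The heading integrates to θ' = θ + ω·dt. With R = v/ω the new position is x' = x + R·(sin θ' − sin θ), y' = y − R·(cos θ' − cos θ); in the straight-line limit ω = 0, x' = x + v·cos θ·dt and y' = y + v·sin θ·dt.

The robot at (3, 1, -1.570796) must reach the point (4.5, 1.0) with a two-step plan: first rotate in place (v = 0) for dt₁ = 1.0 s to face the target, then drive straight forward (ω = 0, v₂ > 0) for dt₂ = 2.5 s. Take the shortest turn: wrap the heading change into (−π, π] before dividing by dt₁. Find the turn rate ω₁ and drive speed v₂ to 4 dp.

ω₁ = 1.5708, v₂ = 0.6000

heading to target = atan2(1−1, 4.5−3) = 0.0000
Δθ = wrap(0.0000 − -1.5708) = 1.5708; ω₁ = Δθ/dt₁ = 1.5708
distance = √((4.5−3)² + (1−1)²) = 1.5000; v₂ = distance/dt₂ = 0.6000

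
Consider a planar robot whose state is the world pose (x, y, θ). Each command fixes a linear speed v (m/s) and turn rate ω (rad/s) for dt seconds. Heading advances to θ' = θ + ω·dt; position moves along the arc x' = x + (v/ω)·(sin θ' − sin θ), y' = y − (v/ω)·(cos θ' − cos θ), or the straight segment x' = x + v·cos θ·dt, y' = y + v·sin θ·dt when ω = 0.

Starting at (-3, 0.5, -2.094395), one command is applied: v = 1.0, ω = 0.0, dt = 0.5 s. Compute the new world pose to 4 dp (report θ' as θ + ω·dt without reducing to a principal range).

θ' = -2.0944 + 0.0·0.5 = -2.0944
ω = 0 → straight: x' = -3 + 1.0·cos(-2.0944)·0.5 = -3.2500
y' = 0.5 + 1.0·sin(-2.0944)·0.5 = 0.0670

(-3.2500, 0.0670, -2.0944)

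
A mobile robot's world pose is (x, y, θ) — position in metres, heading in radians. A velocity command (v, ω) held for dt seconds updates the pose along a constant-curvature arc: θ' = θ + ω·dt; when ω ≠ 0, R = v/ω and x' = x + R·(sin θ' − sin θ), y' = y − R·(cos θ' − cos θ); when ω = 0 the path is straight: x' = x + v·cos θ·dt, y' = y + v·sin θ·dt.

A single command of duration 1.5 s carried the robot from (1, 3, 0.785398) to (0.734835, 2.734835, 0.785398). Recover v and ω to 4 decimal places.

Δθ = 0.785398 − 0.785398 = 0.000000
ω = Δθ/dt = 0.000000/1.5 = 0.0000
ω = 0 → v = (Δx·cos θ + Δy·sin θ)/dt = -0.2500

v = -0.2500, ω = 0.0000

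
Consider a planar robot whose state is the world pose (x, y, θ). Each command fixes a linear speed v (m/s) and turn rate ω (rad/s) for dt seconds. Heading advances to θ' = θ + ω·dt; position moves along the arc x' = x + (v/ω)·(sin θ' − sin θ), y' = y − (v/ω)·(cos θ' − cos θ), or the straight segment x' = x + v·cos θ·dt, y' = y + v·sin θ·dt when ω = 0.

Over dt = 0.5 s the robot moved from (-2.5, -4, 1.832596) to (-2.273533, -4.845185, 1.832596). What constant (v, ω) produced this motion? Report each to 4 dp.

Δθ = 1.832596 − 1.832596 = 0.000000
ω = Δθ/dt = 0.000000/0.5 = 0.0000
ω = 0 → v = (Δx·cos θ + Δy·sin θ)/dt = -1.7500

v = -1.7500, ω = 0.0000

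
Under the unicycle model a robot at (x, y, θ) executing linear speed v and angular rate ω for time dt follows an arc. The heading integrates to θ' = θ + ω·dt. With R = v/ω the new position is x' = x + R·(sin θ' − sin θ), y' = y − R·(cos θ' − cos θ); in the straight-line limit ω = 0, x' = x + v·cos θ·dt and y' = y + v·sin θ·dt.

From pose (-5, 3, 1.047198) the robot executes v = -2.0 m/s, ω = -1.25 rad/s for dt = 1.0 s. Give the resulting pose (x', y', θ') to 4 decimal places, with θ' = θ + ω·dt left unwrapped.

θ' = 1.0472 + -1.25·1.0 = -0.2028
R = v/ω = -2.0/-1.25 = 1.6000
x' = -5 + 1.6000·(sin -0.2028 − sin 1.0472) = -6.7079
y' = 3 − 1.6000·(cos -0.2028 − cos 1.0472) = 2.2328

(-6.7079, 2.2328, -0.2028)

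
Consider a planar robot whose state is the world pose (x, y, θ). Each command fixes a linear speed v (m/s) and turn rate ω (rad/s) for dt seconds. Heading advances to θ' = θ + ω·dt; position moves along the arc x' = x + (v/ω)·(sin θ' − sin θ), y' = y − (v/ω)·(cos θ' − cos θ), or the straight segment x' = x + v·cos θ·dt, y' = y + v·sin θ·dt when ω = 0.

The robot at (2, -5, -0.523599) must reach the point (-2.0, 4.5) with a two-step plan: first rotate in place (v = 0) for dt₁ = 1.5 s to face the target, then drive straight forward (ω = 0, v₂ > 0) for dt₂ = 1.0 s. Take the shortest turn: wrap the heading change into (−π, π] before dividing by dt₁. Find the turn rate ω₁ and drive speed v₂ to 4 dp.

ω₁ = 1.6619, v₂ = 10.3078

heading to target = atan2(4.5−-5, -2−2) = 1.9693
Δθ = wrap(1.9693 − -0.5236) = 2.4929; ω₁ = Δθ/dt₁ = 1.6619
distance = √((-2−2)² + (4.5−-5)²) = 10.3078; v₂ = distance/dt₂ = 10.3078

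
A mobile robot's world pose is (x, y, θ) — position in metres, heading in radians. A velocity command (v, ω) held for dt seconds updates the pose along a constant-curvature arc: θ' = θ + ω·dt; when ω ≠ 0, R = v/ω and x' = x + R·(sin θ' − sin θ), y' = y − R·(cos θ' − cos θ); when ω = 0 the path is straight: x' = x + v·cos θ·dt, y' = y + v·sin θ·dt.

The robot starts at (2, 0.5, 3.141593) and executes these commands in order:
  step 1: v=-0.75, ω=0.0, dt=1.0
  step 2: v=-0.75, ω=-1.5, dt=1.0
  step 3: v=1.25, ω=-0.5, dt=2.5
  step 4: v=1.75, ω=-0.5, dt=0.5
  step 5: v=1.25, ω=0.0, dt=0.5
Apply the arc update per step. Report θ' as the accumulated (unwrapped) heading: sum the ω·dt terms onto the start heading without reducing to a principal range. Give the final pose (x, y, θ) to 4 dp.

(6.2490, 2.8411, 0.1416)

step 1: θ'=3.1416 (straight) → pose (2.7500, 0.5000, 3.1416)
step 2: θ'=1.6416 (R=0.5000) → pose (3.2487, 0.0354, 1.6416)
step 3: θ'=0.3916 (R=-2.5000) → pose (4.7883, 2.5230, 0.3916)
step 4: θ'=0.1416 (R=-3.5000) → pose (5.6302, 2.7529, 0.1416)
step 5: θ'=0.1416 (straight) → pose (6.2490, 2.8411, 0.1416)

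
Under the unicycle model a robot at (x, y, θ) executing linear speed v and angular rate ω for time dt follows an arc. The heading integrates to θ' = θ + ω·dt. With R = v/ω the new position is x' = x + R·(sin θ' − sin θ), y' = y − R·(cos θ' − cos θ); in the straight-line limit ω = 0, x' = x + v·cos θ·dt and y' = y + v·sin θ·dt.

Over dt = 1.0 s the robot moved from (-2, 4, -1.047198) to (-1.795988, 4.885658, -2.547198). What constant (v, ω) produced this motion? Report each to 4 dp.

Δθ = -2.547198 − -1.047198 = -1.500000
ω = Δθ/dt = -1.500000/1.0 = -1.5000
R = −Δy/(cos θ' − cos θ) = 0.6667
v = R·ω = 0.6667·-1.5000 = -1.0000

v = -1.0000, ω = -1.5000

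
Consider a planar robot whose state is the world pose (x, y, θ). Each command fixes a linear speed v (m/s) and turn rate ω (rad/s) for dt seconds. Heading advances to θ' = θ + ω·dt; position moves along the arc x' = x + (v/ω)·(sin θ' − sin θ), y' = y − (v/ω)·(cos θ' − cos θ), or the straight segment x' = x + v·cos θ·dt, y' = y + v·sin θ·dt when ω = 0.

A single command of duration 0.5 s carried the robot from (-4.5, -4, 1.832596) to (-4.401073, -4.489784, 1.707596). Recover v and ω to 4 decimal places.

v = -1.0000, ω = -0.2500

Δθ = 1.707596 − 1.832596 = -0.125000
ω = Δθ/dt = -0.125000/0.5 = -0.2500
R = −Δy/(cos θ' − cos θ) = 4.0000
v = R·ω = 4.0000·-0.2500 = -1.0000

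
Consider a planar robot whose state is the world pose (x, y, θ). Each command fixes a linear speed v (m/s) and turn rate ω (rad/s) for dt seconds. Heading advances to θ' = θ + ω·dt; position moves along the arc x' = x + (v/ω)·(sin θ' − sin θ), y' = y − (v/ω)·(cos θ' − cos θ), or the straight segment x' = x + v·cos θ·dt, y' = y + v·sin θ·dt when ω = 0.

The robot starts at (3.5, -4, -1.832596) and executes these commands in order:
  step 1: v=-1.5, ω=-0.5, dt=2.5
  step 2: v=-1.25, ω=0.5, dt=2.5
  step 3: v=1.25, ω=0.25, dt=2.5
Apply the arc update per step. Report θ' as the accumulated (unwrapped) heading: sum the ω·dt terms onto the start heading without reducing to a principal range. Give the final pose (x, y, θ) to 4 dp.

step 1: θ'=-3.0826 (R=3.0000) → pose (6.2209, -1.7817, -3.0826)
step 2: θ'=-1.8326 (R=-2.5000) → pose (8.4883, 0.0669, -1.8326)
step 3: θ'=-1.2076 (R=5.0000) → pose (8.6441, -3.0035, -1.2076)

(8.6441, -3.0035, -1.2076)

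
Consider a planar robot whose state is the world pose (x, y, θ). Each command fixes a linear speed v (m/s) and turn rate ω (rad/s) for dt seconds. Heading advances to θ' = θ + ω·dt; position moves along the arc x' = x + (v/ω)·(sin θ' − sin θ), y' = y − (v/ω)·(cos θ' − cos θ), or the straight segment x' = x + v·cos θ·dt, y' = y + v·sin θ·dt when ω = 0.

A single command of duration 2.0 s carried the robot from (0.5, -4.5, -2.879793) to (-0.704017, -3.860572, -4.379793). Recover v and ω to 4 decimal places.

Δθ = -4.379793 − -2.879793 = -1.500000
ω = Δθ/dt = -1.500000/2.0 = -0.7500
R = Δx/(sin θ' − sin θ) = -1.0000
v = R·ω = -1.0000·-0.7500 = 0.7500

v = 0.7500, ω = -0.7500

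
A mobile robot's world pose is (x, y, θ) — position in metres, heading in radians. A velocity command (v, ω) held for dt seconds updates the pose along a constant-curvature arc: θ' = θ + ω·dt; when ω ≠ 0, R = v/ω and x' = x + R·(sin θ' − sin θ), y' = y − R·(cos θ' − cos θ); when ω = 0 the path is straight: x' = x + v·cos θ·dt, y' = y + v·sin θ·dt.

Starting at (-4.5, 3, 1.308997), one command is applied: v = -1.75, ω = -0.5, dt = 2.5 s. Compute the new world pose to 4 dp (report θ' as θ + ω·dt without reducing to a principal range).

(-7.6744, 0.4120, 0.0590)

θ' = 1.3090 + -0.5·2.5 = 0.0590
R = v/ω = -1.75/-0.5 = 3.5000
x' = -4.5 + 3.5000·(sin 0.0590 − sin 1.3090) = -7.6744
y' = 3 − 3.5000·(cos 0.0590 − cos 1.3090) = 0.4120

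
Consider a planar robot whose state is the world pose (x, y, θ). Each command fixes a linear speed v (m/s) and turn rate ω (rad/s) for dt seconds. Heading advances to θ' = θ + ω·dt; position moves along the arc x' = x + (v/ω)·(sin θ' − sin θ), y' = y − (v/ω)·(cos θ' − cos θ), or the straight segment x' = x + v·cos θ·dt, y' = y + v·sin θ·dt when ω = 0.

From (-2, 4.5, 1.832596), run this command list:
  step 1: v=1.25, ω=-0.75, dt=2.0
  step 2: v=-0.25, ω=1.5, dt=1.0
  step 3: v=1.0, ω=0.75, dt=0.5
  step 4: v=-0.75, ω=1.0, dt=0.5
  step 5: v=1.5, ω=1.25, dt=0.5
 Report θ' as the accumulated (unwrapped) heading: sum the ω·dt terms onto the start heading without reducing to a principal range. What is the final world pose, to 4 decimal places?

(-1.7015, 6.6087, 3.3326)

step 1: θ'=0.3326 (R=-1.6667) → pose (-0.9343, 6.5067, 0.3326)
step 2: θ'=1.8326 (R=-0.1667) → pose (-1.0409, 6.3060, 1.8326)
step 3: θ'=2.2076 (R=1.3333) → pose (-1.2568, 6.7538, 2.2076)
step 4: θ'=2.7076 (R=-0.7500) → pose (-0.9691, 6.5193, 2.7076)
step 5: θ'=3.3326 (R=1.2000) → pose (-1.7015, 6.6087, 3.3326)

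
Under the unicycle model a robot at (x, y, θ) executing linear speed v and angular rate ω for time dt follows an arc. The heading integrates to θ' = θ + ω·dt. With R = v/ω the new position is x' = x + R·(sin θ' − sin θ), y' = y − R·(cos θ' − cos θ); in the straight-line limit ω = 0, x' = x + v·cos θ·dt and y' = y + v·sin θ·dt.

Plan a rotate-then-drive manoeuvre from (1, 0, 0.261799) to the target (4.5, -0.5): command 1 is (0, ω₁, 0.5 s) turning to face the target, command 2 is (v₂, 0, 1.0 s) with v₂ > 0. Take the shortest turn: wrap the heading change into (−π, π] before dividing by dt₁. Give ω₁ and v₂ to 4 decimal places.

ω₁ = -0.8074, v₂ = 3.5355

heading to target = atan2(-0.5−0, 4.5−1) = -0.1419
Δθ = wrap(-0.1419 − 0.2618) = -0.4037; ω₁ = Δθ/dt₁ = -0.8074
distance = √((4.5−1)² + (-0.5−0)²) = 3.5355; v₂ = distance/dt₂ = 3.5355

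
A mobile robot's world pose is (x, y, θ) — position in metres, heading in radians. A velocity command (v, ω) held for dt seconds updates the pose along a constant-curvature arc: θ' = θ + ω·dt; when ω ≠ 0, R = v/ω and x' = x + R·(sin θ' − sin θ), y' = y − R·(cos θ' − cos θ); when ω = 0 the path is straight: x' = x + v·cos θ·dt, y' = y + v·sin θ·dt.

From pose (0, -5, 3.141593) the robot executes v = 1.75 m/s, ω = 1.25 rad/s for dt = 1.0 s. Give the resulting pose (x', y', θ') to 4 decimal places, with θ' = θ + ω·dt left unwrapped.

θ' = 3.1416 + 1.25·1.0 = 4.3916
R = v/ω = 1.75/1.25 = 1.4000
x' = 0 + 1.4000·(sin 4.3916 − sin 3.1416) = -1.3286
y' = -5 − 1.4000·(cos 4.3916 − cos 3.1416) = -5.9585

(-1.3286, -5.9585, 4.3916)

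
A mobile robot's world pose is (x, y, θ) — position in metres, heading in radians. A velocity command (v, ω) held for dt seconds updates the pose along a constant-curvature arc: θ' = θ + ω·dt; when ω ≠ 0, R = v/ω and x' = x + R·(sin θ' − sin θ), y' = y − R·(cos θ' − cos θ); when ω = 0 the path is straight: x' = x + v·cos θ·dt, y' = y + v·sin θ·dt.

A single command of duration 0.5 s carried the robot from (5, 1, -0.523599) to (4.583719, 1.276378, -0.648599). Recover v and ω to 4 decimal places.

v = -1.0000, ω = -0.2500

Δθ = -0.648599 − -0.523599 = -0.125000
ω = Δθ/dt = -0.125000/0.5 = -0.2500
R = Δx/(sin θ' − sin θ) = 4.0000
v = R·ω = 4.0000·-0.2500 = -1.0000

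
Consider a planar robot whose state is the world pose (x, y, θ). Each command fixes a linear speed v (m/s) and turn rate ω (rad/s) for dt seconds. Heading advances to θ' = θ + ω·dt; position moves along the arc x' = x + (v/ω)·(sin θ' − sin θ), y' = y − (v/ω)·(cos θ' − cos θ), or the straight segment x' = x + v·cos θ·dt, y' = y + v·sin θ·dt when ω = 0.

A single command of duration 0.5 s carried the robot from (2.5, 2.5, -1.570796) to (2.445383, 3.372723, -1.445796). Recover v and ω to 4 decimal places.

v = -1.7500, ω = 0.2500

Δθ = -1.445796 − -1.570796 = 0.125000
ω = Δθ/dt = 0.125000/0.5 = 0.2500
R = −Δy/(cos θ' − cos θ) = -7.0000
v = R·ω = -7.0000·0.2500 = -1.7500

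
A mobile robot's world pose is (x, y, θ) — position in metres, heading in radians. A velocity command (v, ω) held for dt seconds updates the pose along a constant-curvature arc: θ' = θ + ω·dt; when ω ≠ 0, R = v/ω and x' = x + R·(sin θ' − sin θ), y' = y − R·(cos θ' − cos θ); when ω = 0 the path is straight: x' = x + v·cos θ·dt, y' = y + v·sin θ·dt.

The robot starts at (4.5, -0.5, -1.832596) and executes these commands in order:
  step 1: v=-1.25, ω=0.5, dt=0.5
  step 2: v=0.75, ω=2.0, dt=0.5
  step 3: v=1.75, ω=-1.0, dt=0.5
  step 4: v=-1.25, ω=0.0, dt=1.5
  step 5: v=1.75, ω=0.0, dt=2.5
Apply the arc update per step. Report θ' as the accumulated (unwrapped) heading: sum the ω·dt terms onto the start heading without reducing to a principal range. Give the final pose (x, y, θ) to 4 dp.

step 1: θ'=-1.5826 (R=-2.5000) → pose (4.5850, 0.1175, -1.5826)
step 2: θ'=-0.5826 (R=0.3750) → pose (4.7537, -0.2000, -0.5826)
step 3: θ'=-1.0826 (R=-1.7500) → pose (5.3364, -0.8405, -1.0826)
step 4: θ'=-1.0826 (straight) → pose (4.4569, 0.8154, -1.0826)
step 5: θ'=-1.0826 (straight) → pose (6.5090, -3.0485, -1.0826)

(6.5090, -3.0485, -1.0826)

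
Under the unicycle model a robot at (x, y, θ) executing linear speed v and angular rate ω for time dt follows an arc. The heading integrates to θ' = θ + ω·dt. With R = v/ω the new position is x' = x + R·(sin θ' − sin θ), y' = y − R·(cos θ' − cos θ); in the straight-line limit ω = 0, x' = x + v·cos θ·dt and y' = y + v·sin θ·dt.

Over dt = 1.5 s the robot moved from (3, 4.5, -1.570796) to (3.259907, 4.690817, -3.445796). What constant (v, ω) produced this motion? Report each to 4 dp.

v = -0.2500, ω = -1.2500

Δθ = -3.445796 − -1.570796 = -1.875000
ω = Δθ/dt = -1.875000/1.5 = -1.2500
R = Δx/(sin θ' − sin θ) = 0.2000
v = R·ω = 0.2000·-1.2500 = -0.2500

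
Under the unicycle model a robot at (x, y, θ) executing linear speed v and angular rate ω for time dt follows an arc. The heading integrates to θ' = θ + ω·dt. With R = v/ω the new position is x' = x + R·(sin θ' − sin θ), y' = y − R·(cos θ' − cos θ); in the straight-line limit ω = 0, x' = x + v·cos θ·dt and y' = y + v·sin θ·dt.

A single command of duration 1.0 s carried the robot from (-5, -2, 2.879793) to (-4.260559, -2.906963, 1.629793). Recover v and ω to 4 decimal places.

Δθ = 1.629793 − 2.879793 = -1.250000
ω = Δθ/dt = -1.250000/1.0 = -1.2500
R = −Δy/(cos θ' − cos θ) = 1.0000
v = R·ω = 1.0000·-1.2500 = -1.2500

v = -1.2500, ω = -1.2500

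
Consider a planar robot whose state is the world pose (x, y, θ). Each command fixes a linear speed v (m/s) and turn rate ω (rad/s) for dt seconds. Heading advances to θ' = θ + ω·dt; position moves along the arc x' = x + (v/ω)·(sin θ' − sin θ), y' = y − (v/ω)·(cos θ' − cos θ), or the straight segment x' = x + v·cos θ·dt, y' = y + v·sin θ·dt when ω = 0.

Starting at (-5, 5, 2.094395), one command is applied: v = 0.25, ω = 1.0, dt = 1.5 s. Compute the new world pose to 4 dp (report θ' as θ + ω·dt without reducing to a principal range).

(-5.3259, 5.0998, 3.5944)

θ' = 2.0944 + 1.0·1.5 = 3.5944
R = v/ω = 0.25/1.0 = 0.2500
x' = -5 + 0.2500·(sin 3.5944 − sin 2.0944) = -5.3259
y' = 5 − 0.2500·(cos 3.5944 − cos 2.0944) = 5.0998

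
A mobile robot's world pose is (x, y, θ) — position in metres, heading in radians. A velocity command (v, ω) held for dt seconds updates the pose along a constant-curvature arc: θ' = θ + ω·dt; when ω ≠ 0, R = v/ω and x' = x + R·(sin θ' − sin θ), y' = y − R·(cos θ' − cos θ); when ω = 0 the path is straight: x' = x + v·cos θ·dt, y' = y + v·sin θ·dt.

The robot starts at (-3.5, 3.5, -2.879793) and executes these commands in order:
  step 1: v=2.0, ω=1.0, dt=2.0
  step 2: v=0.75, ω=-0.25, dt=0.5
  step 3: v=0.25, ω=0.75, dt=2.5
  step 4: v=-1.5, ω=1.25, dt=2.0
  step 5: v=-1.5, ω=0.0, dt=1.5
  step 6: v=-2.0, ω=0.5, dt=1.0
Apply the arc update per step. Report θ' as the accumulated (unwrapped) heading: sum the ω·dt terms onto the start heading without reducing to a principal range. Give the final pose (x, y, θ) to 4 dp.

(1.3705, -0.5667, 3.8702)

step 1: θ'=-0.8798 (R=2.0000) → pose (-4.5236, 0.2935, -0.8798)
step 2: θ'=-1.0048 (R=-3.0000) → pose (-4.3032, -0.0096, -1.0048)
step 3: θ'=0.8702 (R=0.3333) → pose (-3.7671, -0.0458, 0.8702)
step 4: θ'=3.3702 (R=-1.2000) → pose (-2.5778, -1.9881, 3.3702)
step 5: θ'=3.3702 (straight) → pose (-0.3863, -1.4782, 3.3702)
step 6: θ'=3.8702 (R=-4.0000) → pose (1.3705, -0.5667, 3.8702)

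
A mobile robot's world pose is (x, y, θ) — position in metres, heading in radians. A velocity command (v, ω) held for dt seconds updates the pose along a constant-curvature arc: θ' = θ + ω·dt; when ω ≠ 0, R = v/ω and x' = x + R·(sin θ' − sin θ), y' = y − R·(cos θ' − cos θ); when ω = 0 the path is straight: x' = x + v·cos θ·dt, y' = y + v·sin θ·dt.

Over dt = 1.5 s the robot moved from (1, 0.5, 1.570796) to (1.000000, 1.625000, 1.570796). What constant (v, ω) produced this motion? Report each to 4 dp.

Δθ = 1.570796 − 1.570796 = 0.000000
ω = Δθ/dt = 0.000000/1.5 = 0.0000
ω = 0 → v = (Δx·cos θ + Δy·sin θ)/dt = 0.7500

v = 0.7500, ω = 0.0000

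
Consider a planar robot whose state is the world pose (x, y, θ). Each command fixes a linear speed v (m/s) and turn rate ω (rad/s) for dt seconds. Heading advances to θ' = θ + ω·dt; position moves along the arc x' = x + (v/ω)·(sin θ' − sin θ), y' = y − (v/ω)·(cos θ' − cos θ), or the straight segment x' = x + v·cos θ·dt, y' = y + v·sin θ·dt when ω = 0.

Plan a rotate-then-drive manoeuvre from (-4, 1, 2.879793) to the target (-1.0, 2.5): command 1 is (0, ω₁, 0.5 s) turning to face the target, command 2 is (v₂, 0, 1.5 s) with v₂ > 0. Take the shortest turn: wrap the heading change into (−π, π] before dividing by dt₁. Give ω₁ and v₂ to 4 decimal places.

heading to target = atan2(2.5−1, -1−-4) = 0.4636
Δθ = wrap(0.4636 − 2.8798) = -2.4161; ω₁ = Δθ/dt₁ = -4.8323
distance = √((-1−-4)² + (2.5−1)²) = 3.3541; v₂ = distance/dt₂ = 2.2361

ω₁ = -4.8323, v₂ = 2.2361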